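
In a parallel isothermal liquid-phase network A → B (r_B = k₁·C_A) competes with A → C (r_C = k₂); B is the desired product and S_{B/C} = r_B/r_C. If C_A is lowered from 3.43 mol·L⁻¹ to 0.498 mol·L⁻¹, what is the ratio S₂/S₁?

0.145

S_{B/C} = (k₁/k₂)·C_A, so S₂/S₁ = (C_{A,2}/C_{A,1}).
= 0.498/3.43 = 0.145.
Selectivity toward B falls as C_A falls — high-concentration operation is favoured.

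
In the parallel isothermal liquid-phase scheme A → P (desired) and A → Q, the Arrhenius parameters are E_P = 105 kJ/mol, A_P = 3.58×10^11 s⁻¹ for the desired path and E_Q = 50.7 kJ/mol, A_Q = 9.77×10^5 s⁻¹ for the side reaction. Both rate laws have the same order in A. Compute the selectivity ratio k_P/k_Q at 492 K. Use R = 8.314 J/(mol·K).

0.629

k_P/k_Q = (A_P/A_Q)·exp[−(E_P−E_Q)/(RT)] = (A_P/A_Q)·exp[(E_Q−E_P)/(RT)].
(E_Q−E_P)/(RT) = (50.7−105)×10³/(8.314×492) = -54300/4090 = -13.27.
k_P/k_Q = (3.58×10^11/9.77×10^5)·exp(-13.27) = 3.664×10^5 × 1.717×10^-6 = 0.629.
Since E_P > E_Q, raising the temperature improves selectivity toward P.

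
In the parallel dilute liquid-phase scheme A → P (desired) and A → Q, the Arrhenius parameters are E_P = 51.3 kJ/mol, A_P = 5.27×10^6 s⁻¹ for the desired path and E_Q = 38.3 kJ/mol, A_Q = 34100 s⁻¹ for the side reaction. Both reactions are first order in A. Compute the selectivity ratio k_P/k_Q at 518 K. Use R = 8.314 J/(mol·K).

k_P/k_Q = (A_P/A_Q)·exp[−(E_P−E_Q)/(RT)] = (A_P/A_Q)·exp[(E_Q−E_P)/(RT)].
(E_Q−E_P)/(RT) = (38.3−51.3)×10³/(8.314×518) = -13000/4307 = -3.019.
k_P/k_Q = (5.27×10^6/34100)·exp(-3.019) = 154.5 × 0.04887 = 7.55.

7.55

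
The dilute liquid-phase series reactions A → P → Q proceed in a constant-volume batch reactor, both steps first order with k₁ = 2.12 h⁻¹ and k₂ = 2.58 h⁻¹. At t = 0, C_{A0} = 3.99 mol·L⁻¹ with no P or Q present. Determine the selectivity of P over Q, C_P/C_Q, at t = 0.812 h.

0.455

The intermediate concentration in a first-order A→B→C sequence is C_P = k₁C_{A0}(e^(−k₁t) − e^(−k₂t))/(k₂−k₁).
e^(−k₁t) = e^(−2.12×0.812) = e^(−1.721) = 0.1788; e^(−k₂t) = e^(−2.095) = 0.1231.
C_P = 2.12×3.99/(2.58−2.12) × (0.1788−0.1231) = 18.39×0.05573 = 1.025 mol·L⁻¹.
C_A = C_{A0}e^(−k₁t) = 0.7134 mol·L⁻¹, so C_Q = C_{A0}−C_A−C_P = 2.252 mol·L⁻¹; C_P/C_Q = 0.455.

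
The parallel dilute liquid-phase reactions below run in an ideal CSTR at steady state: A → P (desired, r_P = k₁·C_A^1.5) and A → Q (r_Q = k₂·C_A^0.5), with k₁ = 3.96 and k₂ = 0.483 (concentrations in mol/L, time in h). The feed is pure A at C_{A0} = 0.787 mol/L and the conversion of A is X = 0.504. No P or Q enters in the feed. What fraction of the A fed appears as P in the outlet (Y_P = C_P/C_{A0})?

0.384

Exit C_A = C_{A0}(1−X) = 0.787×0.496 = 0.3904 mol/L.
Rates in a CSTR are evaluated at the outlet concentration: r_P = 3.96×0.3904^1.5 = 0.9658, r_Q = 0.483×0.3904^0.5 = 0.3018.
Fraction of consumed A going to P: r_P/(r_P+r_Q) = 0.7619.
C_P = 0.7619·C_{A0}·X = 0.7619×0.787×0.504 = 0.302 mol/L; Y_P = C_P/C_{A0} = 0.384.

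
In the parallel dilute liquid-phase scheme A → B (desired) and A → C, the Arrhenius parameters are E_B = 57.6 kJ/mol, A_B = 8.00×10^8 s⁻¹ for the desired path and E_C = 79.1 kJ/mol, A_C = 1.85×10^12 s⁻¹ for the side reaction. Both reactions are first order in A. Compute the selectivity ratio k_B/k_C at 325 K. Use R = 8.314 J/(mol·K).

k_B/k_C = (A_B/A_C)·exp[−(E_B−E_C)/(RT)] = (A_B/A_C)·exp[(E_C−E_B)/(RT)].
(E_C−E_B)/(RT) = (79.1−57.6)×10³/(8.314×325) = 21500/2702 = 7.957.
k_B/k_C = (8.00×10^8/1.85×10^12)·exp(7.957) = 4.324×10^-4 × 2855 = 1.23.

1.23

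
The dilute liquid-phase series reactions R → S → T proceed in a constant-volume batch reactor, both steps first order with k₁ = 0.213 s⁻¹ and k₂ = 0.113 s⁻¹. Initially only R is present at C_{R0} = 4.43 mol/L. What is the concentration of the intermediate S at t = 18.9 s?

0.947 mol/L

For first-order series with pure R initially, C_S(t) = k₁C_{R0}/(k₂−k₁)·(e^(−k₁t) − e^(−k₂t)).
e^(−k₁t) = e^(−0.213×18.9) = e^(−4.026) = 0.01785; e^(−k₂t) = e^(−2.136) = 0.1182.
C_S = 0.213×4.43/(0.113−0.213) × (0.01785−0.1182) = (-9.436)×(-0.1003) = 0.9465 mol/L.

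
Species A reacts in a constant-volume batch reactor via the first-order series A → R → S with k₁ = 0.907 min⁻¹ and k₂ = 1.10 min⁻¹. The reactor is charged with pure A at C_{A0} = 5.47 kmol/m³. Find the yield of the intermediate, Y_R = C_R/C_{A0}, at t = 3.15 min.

0.123

Solving the coupled first-order balances gives C_R(t) = [k₁/(k₂−k₁)]·C_{A0}·(e^(−k₁t) − e^(−k₂t)).
e^(−k₁t) = e^(−0.907×3.15) = e^(−2.857) = 0.05744; e^(−k₂t) = e^(−3.465) = 0.03127.
C_R = 0.907×5.47/(1.10−0.907) × (0.05744−0.03127) = 25.71×0.02616 = 0.6726 kmol/m³.
Y_R = C_R/C_{A0} = 0.6726/5.47 = 0.123.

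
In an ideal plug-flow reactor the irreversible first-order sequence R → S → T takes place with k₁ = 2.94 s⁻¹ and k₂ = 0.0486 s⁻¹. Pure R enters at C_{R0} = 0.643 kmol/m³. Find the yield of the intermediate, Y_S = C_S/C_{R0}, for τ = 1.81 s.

0.926

For first-order series with pure R initially, C_S(τ) = k₁C_{R0}/(k₂−k₁)·(e^(−k₁τ) − e^(−k₂τ)).
e^(−k₁τ) = e^(−2.94×1.81) = e^(−5.321) = 0.004886; e^(−k₂τ) = e^(−0.08797) = 0.9158.
C_S = 2.94×0.643/(0.0486−2.94) × (0.004886−0.9158) = (-0.6538)×(-0.9109) = 0.5956 kmol/m³.
Y_S = C_S/C_{R0} = 0.5956/0.643 = 0.926.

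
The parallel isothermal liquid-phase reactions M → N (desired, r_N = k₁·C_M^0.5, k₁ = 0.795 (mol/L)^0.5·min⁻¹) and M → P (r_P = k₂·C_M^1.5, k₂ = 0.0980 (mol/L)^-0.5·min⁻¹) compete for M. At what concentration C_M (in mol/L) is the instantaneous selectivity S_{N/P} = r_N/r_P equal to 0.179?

S_{N/P} = (k₁/k₂)·C_M⁻¹ ⇒ C_M = (S·k₂/k₁)^(-1).
= (0.179×0.0980/0.795)^(-1) = (0.02207)^(-1) = 45.3 mol/L.

45.3 mol/L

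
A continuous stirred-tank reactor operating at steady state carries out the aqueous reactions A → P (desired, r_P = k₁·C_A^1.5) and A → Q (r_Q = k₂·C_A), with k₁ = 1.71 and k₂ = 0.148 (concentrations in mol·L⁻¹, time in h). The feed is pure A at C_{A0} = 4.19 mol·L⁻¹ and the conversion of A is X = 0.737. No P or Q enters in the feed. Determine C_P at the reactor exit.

2.85 mol·L⁻¹

Exit C_A = C_{A0}(1−X) = 4.19×0.263 = 1.102 mol·L⁻¹.
A CSTR operates uniformly at the exit composition, giving r_P = 1.978 and r_Q = 0.1631 (each k·C_A^n at C_A = 1.102).
Fraction of consumed A going to P: r_P/(r_P+r_Q) = 0.9238.
C_P = 0.9238·C_{A0}·X = 0.9238×4.19×0.737 = 2.85 mol·L⁻¹.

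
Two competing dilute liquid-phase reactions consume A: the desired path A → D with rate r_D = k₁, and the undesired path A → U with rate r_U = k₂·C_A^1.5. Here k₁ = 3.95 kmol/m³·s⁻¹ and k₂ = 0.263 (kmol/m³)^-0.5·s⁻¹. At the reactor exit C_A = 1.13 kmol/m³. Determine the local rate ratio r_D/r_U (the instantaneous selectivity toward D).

S_{D/U} = r_D/r_U = (k₁)/(k₂·C_A^1.5) = (k₁/k₂)·C_A^-1.5.
= (3.95) / (0.263×1.130^1.5) = 3.950/0.3159 = 12.5.
The undesired path is higher order in A, so low C_A (CSTR or dilute feed) favours D.

12.5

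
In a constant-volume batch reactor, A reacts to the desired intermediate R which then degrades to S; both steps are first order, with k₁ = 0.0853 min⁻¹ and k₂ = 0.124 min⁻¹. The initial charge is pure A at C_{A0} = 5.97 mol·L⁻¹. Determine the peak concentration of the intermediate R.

At the optimum, C_{R,max}/C_{A0} = (k₁/k₂)^[k₂/(k₂−k₁)].
= (0.0853/0.124)^(0.124/(0.124−0.0853)) = (0.6879)^(3.204) = 0.3016.
C_{R,max} = 0.3016×5.97 = 1.80 mol·L⁻¹.

1.80 mol·L⁻¹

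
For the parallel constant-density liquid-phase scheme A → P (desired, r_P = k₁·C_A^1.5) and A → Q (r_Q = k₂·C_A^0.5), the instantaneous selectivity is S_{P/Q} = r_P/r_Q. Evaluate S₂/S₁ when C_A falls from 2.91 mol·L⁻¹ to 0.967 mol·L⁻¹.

0.332

S_{P/Q} = (k₁/k₂)·C_A, so S₂/S₁ = (C_{A,2}/C_{A,1}).
= 0.967/2.91 = 0.332.
Selectivity toward P falls as C_A falls — high-concentration operation is favoured.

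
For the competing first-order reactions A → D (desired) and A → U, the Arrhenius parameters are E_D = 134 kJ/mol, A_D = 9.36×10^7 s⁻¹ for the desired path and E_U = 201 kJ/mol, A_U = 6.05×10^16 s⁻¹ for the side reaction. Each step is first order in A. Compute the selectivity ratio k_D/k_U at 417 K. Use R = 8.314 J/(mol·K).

With equal orders, S_{D/U} = k_D/k_U = (A_D/A_U)·exp[(E_U−E_D)/(RT)].
(E_U−E_D)/(RT) = (201−134)×10³/(8.314×417) = 67000/3467 = 19.33.
k_D/k_U = (9.36×10^7/6.05×10^16)·exp(19.33) = 1.547×10^-9 × 2.471×10^8 = 0.382.
Since E_D < E_U, lowering the temperature improves selectivity toward D.

0.382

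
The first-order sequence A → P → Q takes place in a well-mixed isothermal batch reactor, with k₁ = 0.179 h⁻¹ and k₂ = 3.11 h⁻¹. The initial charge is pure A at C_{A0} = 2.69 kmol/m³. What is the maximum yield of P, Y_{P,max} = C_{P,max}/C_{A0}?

For a first-order series the maximum intermediate yield is C_{P,max}/C_{A0} = (k₁/k₂)^[k₂/(k₂−k₁)].
= (0.179/3.11)^(3.11/(3.11−0.179)) = (0.05756)^(1.061) = 0.04835.

0.0483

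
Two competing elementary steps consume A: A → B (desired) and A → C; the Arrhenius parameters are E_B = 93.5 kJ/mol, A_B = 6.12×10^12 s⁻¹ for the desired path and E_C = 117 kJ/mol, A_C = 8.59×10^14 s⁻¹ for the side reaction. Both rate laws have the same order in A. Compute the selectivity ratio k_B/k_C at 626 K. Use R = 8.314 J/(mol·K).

0.651

k_B/k_C = (A_B/A_C)·exp[−(E_B−E_C)/(RT)] = (A_B/A_C)·exp[(E_C−E_B)/(RT)].
(E_C−E_B)/(RT) = (117−93.5)×10³/(8.314×626) = 23500/5205 = 4.515.
k_B/k_C = (6.12×10^12/8.59×10^14)·exp(4.515) = 0.007125 × 91.40 = 0.651.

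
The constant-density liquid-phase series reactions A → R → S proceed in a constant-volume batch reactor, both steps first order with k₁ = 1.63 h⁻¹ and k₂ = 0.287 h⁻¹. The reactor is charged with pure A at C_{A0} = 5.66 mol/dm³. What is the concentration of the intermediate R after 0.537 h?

The intermediate concentration in a first-order A→B→C sequence is C_R = k₁C_{A0}(e^(−k₁t) − e^(−k₂t))/(k₂−k₁).
e^(−k₁t) = e^(−1.63×0.537) = e^(−0.8753) = 0.4167; e^(−k₂t) = e^(−0.1541) = 0.8572.
C_R = 1.63×5.66/(0.287−1.63) × (0.4167−0.8572) = (-6.870)×(-0.4404) = 3.026 mol/dm³.

3.03 mol/dm³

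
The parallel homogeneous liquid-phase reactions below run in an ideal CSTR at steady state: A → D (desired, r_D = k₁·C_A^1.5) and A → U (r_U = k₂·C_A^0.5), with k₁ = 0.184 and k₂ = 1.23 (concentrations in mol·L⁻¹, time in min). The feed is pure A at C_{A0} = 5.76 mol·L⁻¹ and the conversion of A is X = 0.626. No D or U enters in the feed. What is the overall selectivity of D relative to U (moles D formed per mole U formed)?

0.322

Exit C_A = C_{A0}(1−X) = 5.76×0.374 = 2.154 mol·L⁻¹.
In a CSTR the entire volume is at exit conditions, so r_D = 0.184×2.154^1.5 = 0.5818 and r_U = 1.23×2.154^0.5 = 1.805.
Overall selectivity = C_D/C_U = r_Dτ/(r_Uτ) = r_D/r_U = 0.322.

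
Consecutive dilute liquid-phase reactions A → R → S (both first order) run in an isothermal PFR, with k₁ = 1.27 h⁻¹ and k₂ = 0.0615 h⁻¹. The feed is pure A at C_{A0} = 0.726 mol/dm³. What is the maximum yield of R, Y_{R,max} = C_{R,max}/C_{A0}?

For a first-order series the maximum intermediate yield is C_{R,max}/C_{A0} = (k₁/k₂)^[k₂/(k₂−k₁)].
= (1.27/0.0615)^(0.0615/(0.0615−1.27)) = (20.65)^(-0.05089) = 0.8572.

0.857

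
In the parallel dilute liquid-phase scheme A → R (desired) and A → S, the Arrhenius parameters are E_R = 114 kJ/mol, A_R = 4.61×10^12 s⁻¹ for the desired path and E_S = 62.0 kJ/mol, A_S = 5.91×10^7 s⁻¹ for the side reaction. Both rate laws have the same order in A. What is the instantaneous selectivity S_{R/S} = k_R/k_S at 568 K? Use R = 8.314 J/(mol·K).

1.29

k_R/k_S = (A_R/A_S)·exp[−(E_R−E_S)/(RT)] = (A_R/A_S)·exp[(E_S−E_R)/(RT)].
(E_S−E_R)/(RT) = (62.0−114)×10³/(8.314×568) = -52000/4722 = -11.01.
k_R/k_S = (4.61×10^12/5.91×10^7)·exp(-11.01) = 78003 × 1.651×10^-5 = 1.29.
Since E_R > E_S, raising the temperature improves selectivity toward R.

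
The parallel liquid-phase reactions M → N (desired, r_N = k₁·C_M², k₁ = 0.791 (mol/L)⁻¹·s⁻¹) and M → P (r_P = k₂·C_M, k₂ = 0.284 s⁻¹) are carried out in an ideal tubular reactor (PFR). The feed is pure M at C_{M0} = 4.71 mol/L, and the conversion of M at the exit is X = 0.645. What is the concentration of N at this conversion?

C_M = C_{M0}(1−X) = 1.672 mol/L.
Along a PFR/batch, dC_P/dC_M = −r_P/(r_N+r_P) = −k₂/(k₂+k₁·C_M).
Integrating from C_{M0} to C_M: C_P = (0.284/0.791)·ln[(0.284+0.791·4.71)/(0.284+0.791·1.67)] = 0.3590·ln(4.010/1.607) = 0.3284 mol/L.
Then C_N = (C_{M0}−C_M) − C_P = 3.038 − 0.3284 = 2.710 mol/L.

2.71 mol/L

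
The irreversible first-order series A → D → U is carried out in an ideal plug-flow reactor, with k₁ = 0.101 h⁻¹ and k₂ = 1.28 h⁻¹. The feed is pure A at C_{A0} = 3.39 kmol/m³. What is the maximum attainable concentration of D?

At the optimum, C_{D,max}/C_{A0} = (k₁/k₂)^[k₂/(k₂−k₁)].
= (0.101/1.28)^(1.28/(1.28−0.101)) = (0.07891)^(1.086) = 0.06348.
C_{D,max} = 0.06348×3.39 = 0.215 kmol/m³.

0.215 kmol/m³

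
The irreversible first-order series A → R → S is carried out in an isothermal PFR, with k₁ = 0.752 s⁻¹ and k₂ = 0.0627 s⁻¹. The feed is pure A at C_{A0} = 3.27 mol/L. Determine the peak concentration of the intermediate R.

For a first-order series the maximum intermediate yield is C_{R,max}/C_{A0} = (k₁/k₂)^[k₂/(k₂−k₁)].
= (0.752/0.0627)^(0.0627/(0.0627−0.752)) = (11.99)^(-0.09096) = 0.7977.
C_{R,max} = 0.7977×3.27 = 2.61 mol/L.

2.61 mol/L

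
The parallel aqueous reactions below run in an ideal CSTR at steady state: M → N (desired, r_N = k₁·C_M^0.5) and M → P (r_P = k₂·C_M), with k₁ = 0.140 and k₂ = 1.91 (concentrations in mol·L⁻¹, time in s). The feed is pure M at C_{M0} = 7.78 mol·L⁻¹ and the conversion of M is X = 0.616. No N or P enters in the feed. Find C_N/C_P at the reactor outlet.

0.0424

Exit C_M = C_{M0}(1−X) = 7.78×0.384 = 2.988 mol·L⁻¹.
Rates in a CSTR are evaluated at the outlet concentration: r_N = 0.140×2.988^0.5 = 0.2420, r_P = 1.91×2.988 = 5.706.
Overall selectivity = C_N/C_P = r_Nτ/(r_Pτ) = r_N/r_P = 0.0424.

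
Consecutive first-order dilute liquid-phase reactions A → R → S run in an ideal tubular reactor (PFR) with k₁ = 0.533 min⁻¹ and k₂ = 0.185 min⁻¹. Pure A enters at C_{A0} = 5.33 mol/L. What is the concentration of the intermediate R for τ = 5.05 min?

The intermediate concentration in a first-order A→B→C sequence is C_R = k₁C_{A0}(e^(−k₁τ) − e^(−k₂τ))/(k₂−k₁).
e^(−k₁τ) = e^(−0.533×5.05) = e^(−2.692) = 0.06777; e^(−k₂τ) = e^(−0.9342) = 0.3929.
C_R = 0.533×5.33/(0.185−0.533) × (0.06777−0.3929) = (-8.163)×(-0.3251) = 2.654 mol/L.

2.65 mol/L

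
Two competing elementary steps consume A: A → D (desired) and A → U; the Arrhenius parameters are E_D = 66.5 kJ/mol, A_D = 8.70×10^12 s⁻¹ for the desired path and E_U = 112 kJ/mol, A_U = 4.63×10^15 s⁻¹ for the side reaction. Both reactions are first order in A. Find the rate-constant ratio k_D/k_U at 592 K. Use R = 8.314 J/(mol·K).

Since both paths have the same order in A, the concentration cancels and S_{D/U} = k_D/k_U = (A_D/A_U)·exp[(E_U−E_D)/(RT)].
(E_U−E_D)/(RT) = (112−66.5)×10³/(8.314×592) = 45500/4922 = 9.244.
k_D/k_U = (8.70×10^12/4.63×10^15)·exp(9.244) = 0.001879 × 10347 = 19.4.

19.4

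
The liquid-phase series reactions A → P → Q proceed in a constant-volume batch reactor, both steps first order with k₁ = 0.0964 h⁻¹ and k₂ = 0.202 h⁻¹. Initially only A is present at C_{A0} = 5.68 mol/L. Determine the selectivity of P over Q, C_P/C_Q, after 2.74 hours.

Solving the coupled first-order balances gives C_P(t) = [k₁/(k₂−k₁)]·C_{A0}·(e^(−k₁t) − e^(−k₂t)).
e^(−k₁t) = e^(−0.0964×2.74) = e^(−0.2641) = 0.7679; e^(−k₂t) = e^(−0.5535) = 0.5749.
C_P = 0.0964×5.68/(0.202−0.0964) × (0.7679−0.5749) = 5.185×0.1929 = 1.000 mol/L.
C_A = C_{A0}e^(−k₁t) = 4.361 mol/L, so C_Q = C_{A0}−C_A−C_P = 0.3182 mol/L; C_P/C_Q = 3.14.

3.14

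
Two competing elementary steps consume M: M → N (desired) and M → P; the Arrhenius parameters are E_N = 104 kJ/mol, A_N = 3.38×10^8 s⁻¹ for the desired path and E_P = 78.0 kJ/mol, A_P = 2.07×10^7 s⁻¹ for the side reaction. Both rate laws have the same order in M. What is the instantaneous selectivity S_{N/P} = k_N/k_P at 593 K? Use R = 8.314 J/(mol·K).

k_N/k_P = (A_N/A_P)·exp[−(E_N−E_P)/(RT)] = (A_N/A_P)·exp[(E_P−E_N)/(RT)].
(E_P−E_N)/(RT) = (78.0−104)×10³/(8.314×593) = -26000/4930 = -5.274.
k_N/k_P = (3.38×10^8/2.07×10^7)·exp(-5.274) = 16.33 × 0.005125 = 0.0837.

0.0837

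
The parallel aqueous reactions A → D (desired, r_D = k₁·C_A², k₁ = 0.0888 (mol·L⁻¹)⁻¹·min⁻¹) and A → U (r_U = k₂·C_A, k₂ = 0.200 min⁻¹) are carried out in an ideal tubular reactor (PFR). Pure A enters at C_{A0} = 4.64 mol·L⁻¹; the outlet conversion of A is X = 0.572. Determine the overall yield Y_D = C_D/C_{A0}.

0.336

C_A = C_{A0}(1−X) = 1.986 mol·L⁻¹.
Along a PFR/batch, dC_U/dC_A = −r_U/(r_D+r_U) = −k₂/(k₂+k₁·C_A).
Integrating from C_{A0} to C_A: C_U = (0.200/0.0888)·ln[(0.200+0.0888·4.64)/(0.200+0.0888·1.99)] = 2.252·ln(0.6120/0.3763) = 1.095 mol·L⁻¹.
Then C_D = (C_{A0}−C_A) − C_U = 2.654 − 1.095 = 1.559 mol·L⁻¹.
Y_D = C_D/C_{A0} = 1.559/4.64 = 0.336.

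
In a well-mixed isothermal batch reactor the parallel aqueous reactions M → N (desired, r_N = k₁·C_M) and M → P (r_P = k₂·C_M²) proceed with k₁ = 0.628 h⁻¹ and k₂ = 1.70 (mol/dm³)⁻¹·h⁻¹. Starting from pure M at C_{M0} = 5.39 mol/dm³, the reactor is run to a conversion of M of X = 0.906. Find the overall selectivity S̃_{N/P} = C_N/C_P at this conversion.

C_M = C_{M0}(1−X) = 0.5067 mol/dm³.
Along a PFR/batch, dC_N/dC_M = −r_N/(r_N+r_P) = −k₁/(k₁+k₂·C_M).
Integrating from C_{M0} to C_M: C_N = (0.628/1.70)·ln[(0.628+1.70·5.39)/(0.628+1.70·0.507)] = 0.3694·ln(9.791/1.489) = 0.6957 mol/dm³.
C_P = (C_{M0}−C_M)−C_N = 4.188 mol/dm³; S̃_{N/P} = 0.6957/4.188 = 0.166.

0.166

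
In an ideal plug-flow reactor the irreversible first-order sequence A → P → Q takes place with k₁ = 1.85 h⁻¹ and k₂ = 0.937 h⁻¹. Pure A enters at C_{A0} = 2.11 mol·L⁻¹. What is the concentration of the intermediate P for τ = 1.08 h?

0.974 mol·L⁻¹

Solving the coupled first-order balances gives C_P(τ) = [k₁/(k₂−k₁)]·C_{A0}·(e^(−k₁τ) − e^(−k₂τ)).
e^(−k₁τ) = e^(−1.85×1.08) = e^(−1.998) = 0.1356; e^(−k₂τ) = e^(−1.012) = 0.3635.
C_P = 1.85×2.11/(0.937−1.85) × (0.1356−0.3635) = (-4.275)×(-0.2279) = 0.9744 mol·L⁻¹.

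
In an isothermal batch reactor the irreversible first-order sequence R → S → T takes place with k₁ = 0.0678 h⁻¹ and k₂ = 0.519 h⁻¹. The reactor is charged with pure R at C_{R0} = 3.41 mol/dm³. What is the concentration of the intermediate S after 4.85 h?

For first-order series with pure R initially, C_S(t) = k₁C_{R0}/(k₂−k₁)·(e^(−k₁t) − e^(−k₂t)).
e^(−k₁t) = e^(−0.0678×4.85) = e^(−0.3288) = 0.7198; e^(−k₂t) = e^(−2.517) = 0.08069.
C_S = 0.0678×3.41/(0.519−0.0678) × (0.7198−0.08069) = 0.5124×0.6391 = 0.3275 mol/dm³.

0.327 mol/dm³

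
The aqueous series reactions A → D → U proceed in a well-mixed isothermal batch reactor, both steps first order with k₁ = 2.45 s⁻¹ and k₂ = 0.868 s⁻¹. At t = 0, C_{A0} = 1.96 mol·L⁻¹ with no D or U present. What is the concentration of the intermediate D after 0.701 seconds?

1.11 mol·L⁻¹

The intermediate concentration in a first-order A→B→C sequence is C_D = k₁C_{A0}(e^(−k₁t) − e^(−k₂t))/(k₂−k₁).
e^(−k₁t) = e^(−2.45×0.701) = e^(−1.717) = 0.1795; e^(−k₂t) = e^(−0.6085) = 0.5442.
C_D = 2.45×1.96/(0.868−2.45) × (0.1795−0.5442) = (-3.035)×(-0.3647) = 1.107 mol·L⁻¹.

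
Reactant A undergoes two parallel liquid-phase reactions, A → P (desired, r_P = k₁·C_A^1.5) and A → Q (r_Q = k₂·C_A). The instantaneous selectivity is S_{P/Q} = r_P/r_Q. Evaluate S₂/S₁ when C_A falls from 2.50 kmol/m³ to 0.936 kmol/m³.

0.612

S_{P/Q} = (k₁/k₂)·C_A^0.5, so S₂/S₁ = (C_{A,2}/C_{A,1})^0.5.
= (0.936/2.50)^0.5 = (0.3744)^0.5 = 0.612.
Selectivity toward P falls as C_A falls — high-concentration operation is favoured.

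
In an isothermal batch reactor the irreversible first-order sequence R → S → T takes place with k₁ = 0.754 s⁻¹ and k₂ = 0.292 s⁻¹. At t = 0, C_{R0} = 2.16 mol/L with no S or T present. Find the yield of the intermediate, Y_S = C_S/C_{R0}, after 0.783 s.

0.394

Solving the coupled first-order balances gives C_S(t) = [k₁/(k₂−k₁)]·C_{R0}·(e^(−k₁t) − e^(−k₂t)).
e^(−k₁t) = e^(−0.754×0.783) = e^(−0.5904) = 0.5541; e^(−k₂t) = e^(−0.2286) = 0.7956.
C_S = 0.754×2.16/(0.292−0.754) × (0.5541−0.7956) = (-3.525)×(-0.2415) = 0.8513 mol/L.
Y_S = C_S/C_{R0} = 0.8513/2.16 = 0.394.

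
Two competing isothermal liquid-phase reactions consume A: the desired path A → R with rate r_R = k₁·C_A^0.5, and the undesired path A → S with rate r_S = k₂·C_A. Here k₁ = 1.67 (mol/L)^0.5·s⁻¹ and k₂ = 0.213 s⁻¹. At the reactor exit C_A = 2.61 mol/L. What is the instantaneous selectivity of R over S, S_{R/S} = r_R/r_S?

4.85

S_{R/S} = r_R/r_S = (k₁·C_A^0.5)/(k₂·C_A) = (k₁/k₂)·C_A^-0.5.
= (1.67×2.610^0.5) / (0.213×2.610) = 2.698/0.5559 = 4.85.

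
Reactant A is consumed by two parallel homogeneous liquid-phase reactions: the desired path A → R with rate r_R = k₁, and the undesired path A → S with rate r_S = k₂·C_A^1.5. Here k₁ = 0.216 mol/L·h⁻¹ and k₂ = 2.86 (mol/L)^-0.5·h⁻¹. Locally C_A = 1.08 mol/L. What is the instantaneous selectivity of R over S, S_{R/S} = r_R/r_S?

0.0673

S_{R/S} = r_R/r_S = (k₁)/(k₂·C_A^1.5) = (k₁/k₂)·C_A^-1.5.
= (0.216) / (2.86×1.080^1.5) = 0.2160/3.210 = 0.0673.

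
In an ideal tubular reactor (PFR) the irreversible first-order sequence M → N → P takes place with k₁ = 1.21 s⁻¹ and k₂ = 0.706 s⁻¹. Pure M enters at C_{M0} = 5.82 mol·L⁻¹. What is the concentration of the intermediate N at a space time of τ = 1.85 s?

The intermediate concentration in a first-order A→B→C sequence is C_N = k₁C_{M0}(e^(−k₁τ) − e^(−k₂τ))/(k₂−k₁).
e^(−k₁τ) = e^(−1.21×1.85) = e^(−2.239) = 0.1066; e^(−k₂τ) = e^(−1.306) = 0.2709.
C_N = 1.21×5.82/(0.706−1.21) × (0.1066−0.2709) = (-13.97)×(-0.1643) = 2.295 mol·L⁻¹.

2.30 mol·L⁻¹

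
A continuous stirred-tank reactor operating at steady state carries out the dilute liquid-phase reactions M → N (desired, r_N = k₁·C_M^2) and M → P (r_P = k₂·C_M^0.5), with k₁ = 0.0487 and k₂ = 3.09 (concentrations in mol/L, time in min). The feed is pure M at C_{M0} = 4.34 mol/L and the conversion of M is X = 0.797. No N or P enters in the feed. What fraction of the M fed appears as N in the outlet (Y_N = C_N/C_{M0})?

Exit C_M = C_{M0}(1−X) = 4.34×0.203 = 0.8810 mol/L.
Rates in a CSTR are evaluated at the outlet concentration: r_N = 0.0487×0.8810^2 = 0.03780, r_P = 3.09×0.8810^0.5 = 2.900.
Fraction of consumed M going to N: r_N/(r_N+r_P) = 0.01287.
C_N = 0.01287·C_{M0}·X = 0.01287×4.34×0.797 = 0.0445 mol/L; Y_N = C_N/C_{M0} = 0.0103.

0.0103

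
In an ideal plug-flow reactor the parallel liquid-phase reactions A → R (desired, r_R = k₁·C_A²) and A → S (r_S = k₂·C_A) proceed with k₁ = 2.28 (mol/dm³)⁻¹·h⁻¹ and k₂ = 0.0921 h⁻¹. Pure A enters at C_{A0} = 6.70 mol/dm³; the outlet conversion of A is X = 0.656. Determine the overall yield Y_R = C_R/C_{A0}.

0.650

C_A = C_{A0}(1−X) = 2.305 mol/dm³.
Along a PFR/batch, dC_S/dC_A = −r_S/(r_R+r_S) = −k₂/(k₂+k₁·C_A).
Integrating from C_{A0} to C_A: C_S = (0.0921/2.28)·ln[(0.0921+2.28·6.70)/(0.0921+2.28·2.30)] = 0.04039·ln(15.37/5.347) = 0.04265 mol/dm³.
Then C_R = (C_{A0}−C_A) − C_S = 4.395 − 0.04265 = 4.353 mol/dm³.
Y_R = C_R/C_{A0} = 4.353/6.70 = 0.650.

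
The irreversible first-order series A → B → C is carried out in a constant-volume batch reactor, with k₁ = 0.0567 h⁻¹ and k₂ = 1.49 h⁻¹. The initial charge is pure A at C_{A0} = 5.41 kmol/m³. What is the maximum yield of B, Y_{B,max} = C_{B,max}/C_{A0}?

0.0334

Evaluating C_B at t_opt = ln(k₂/k₁)/(k₂−k₁) gives C_{B,max}/C_{A0} = (k₁/k₂)^[k₂/(k₂−k₁)].
= (0.0567/1.49)^(1.49/(1.49−0.0567)) = (0.03805)^(1.040) = 0.03344.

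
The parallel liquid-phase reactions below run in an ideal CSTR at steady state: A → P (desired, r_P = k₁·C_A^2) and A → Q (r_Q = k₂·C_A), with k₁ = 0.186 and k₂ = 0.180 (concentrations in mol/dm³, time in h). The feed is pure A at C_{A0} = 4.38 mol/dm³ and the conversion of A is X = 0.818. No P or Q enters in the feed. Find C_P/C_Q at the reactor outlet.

Exit C_A = C_{A0}(1−X) = 4.38×0.182 = 0.7972 mol/dm³.
Rates in a CSTR are evaluated at the outlet concentration: r_P = 0.186×0.7972^2 = 0.1182, r_Q = 0.180×0.7972 = 0.1435.
Overall selectivity = C_P/C_Q = r_Pτ/(r_Qτ) = r_P/r_Q = 0.824.

0.824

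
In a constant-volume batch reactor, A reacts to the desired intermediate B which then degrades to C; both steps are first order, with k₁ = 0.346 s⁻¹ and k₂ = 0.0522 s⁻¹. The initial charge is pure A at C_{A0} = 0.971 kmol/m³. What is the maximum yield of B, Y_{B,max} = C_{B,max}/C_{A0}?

0.715

At the optimum, C_{B,max}/C_{A0} = (k₁/k₂)^[k₂/(k₂−k₁)].
= (0.346/0.0522)^(0.0522/(0.0522−0.346)) = (6.628)^(-0.1777) = 0.7146.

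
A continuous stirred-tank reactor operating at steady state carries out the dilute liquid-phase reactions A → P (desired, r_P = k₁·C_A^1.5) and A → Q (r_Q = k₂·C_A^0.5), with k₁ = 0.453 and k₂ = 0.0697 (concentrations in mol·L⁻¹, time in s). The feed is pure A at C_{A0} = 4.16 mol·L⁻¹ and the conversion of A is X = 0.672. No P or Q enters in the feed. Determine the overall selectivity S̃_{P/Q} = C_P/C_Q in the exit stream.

8.87

Exit C_A = C_{A0}(1−X) = 4.16×0.328 = 1.364 mol·L⁻¹.
In a CSTR the entire volume is at exit conditions, so r_P = 0.453×1.364^1.5 = 0.7220 and r_Q = 0.0697×1.364^0.5 = 0.08142.
Overall selectivity = C_P/C_Q = r_Pτ/(r_Qτ) = r_P/r_Q = 8.87.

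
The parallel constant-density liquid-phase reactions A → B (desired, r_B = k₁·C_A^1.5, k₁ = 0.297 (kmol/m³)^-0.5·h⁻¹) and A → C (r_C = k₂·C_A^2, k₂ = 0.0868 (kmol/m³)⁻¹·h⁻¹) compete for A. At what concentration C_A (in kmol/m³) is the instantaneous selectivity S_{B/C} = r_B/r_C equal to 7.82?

0.191 kmol/m³

S_{B/C} = (k₁/k₂)·C_A^-0.5 ⇒ C_A = (S·k₂/k₁)^(-2).
= (7.82×0.0868/0.297)^(-2) = (2.285)^(-2) = 0.191 kmol/m³.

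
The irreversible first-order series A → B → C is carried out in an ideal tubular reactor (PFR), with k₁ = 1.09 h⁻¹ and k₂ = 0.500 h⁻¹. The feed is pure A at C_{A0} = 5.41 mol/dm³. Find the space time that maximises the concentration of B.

Setting dC_B/dτ = 0 gives τ_opt = ln(k₂/k₁)/(k₂−k₁).
= ln(0.500/1.09)/(0.500−1.09) = ln(0.4587)/-0.5900 = -0.7793/-0.5900 = 1.32 h.

1.32 h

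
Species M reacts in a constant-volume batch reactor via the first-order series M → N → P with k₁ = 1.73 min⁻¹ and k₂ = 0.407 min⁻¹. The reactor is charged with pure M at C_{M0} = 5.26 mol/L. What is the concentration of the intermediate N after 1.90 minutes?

For first-order series with pure M initially, C_N(t) = k₁C_{M0}/(k₂−k₁)·(e^(−k₁t) − e^(−k₂t)).
e^(−k₁t) = e^(−1.73×1.90) = e^(−3.287) = 0.03737; e^(−k₂t) = e^(−0.7733) = 0.4615.
C_N = 1.73×5.26/(0.407−1.73) × (0.03737−0.4615) = (-6.878)×(-0.4241) = 2.917 mol/L.

2.92 mol/L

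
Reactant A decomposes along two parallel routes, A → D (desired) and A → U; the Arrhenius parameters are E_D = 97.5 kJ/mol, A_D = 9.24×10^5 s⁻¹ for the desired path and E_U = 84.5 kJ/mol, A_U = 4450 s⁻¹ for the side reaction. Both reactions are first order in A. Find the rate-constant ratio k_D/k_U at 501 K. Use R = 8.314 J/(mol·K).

9.16

k_D/k_U = (A_D/A_U)·exp[−(E_D−E_U)/(RT)] = (A_D/A_U)·exp[(E_U−E_D)/(RT)].
(E_U−E_D)/(RT) = (84.5−97.5)×10³/(8.314×501) = -13000/4165 = -3.121.
k_D/k_U = (9.24×10^5/4450)·exp(-3.121) = 207.6 × 0.04411 = 9.16.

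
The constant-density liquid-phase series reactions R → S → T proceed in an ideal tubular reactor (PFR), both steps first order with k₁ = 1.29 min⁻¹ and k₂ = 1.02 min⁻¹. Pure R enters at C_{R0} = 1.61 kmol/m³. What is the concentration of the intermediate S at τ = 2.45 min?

For first-order series with pure R initially, C_S(τ) = k₁C_{R0}/(k₂−k₁)·(e^(−k₁τ) − e^(−k₂τ)).
e^(−k₁τ) = e^(−1.29×2.45) = e^(−3.161) = 0.04240; e^(−k₂τ) = e^(−2.499) = 0.08217.
C_S = 1.29×1.61/(1.02−1.29) × (0.04240−0.08217) = (-7.692)×(-0.03976) = 0.3059 kmol/m³.

0.306 kmol/m³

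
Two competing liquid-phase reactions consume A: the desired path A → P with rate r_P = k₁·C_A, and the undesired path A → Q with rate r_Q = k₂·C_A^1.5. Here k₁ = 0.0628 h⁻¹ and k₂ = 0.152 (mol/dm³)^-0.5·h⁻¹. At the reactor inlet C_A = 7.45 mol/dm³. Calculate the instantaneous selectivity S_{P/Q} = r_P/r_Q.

0.151

S_{P/Q} = r_P/r_Q = (k₁·C_A)/(k₂·C_A^1.5) = (k₁/k₂)·C_A^-0.5.
= (0.0628×7.450) / (0.152×7.450^1.5) = 0.4679/3.091 = 0.151.
The undesired path is higher order in A, so low C_A (CSTR or dilute feed) favours P.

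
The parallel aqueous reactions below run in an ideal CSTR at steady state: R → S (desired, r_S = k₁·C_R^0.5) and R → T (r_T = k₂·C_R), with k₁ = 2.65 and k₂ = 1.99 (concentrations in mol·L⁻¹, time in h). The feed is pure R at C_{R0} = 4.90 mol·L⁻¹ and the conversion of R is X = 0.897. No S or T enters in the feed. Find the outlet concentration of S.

Exit C_R = C_{R0}(1−X) = 4.90×0.103 = 0.5047 mol·L⁻¹.
Rates in a CSTR are evaluated at the outlet concentration: r_S = 2.65×0.5047^0.5 = 1.883, r_T = 1.99×0.5047 = 1.004.
Fraction of consumed R going to S: r_S/(r_S+r_T) = 0.6521.
C_S = 0.6521·C_{R0}·X = 0.6521×4.90×0.897 = 2.87 mol·L⁻¹.

2.87 mol·L⁻¹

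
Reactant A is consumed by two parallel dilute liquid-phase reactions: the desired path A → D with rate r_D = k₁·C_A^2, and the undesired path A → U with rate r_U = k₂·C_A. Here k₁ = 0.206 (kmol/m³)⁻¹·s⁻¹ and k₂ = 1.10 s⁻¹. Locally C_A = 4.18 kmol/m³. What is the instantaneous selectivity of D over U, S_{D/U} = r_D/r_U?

S_{D/U} = r_D/r_U = (k₁·C_A^2)/(k₂·C_A) = (k₁/k₂)·C_A.
= (0.206×4.180^2) / (1.10×4.180) = 3.599/4.598 = 0.783.
Since the desired path is higher order in A, keeping C_A high (PFR or concentrated feed) favours D.

0.783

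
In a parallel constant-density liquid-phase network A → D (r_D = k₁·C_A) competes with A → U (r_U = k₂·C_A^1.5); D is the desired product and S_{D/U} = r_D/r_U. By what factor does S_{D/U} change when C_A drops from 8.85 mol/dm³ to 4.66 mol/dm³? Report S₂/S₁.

S_{D/U} = (k₁/k₂)·C_A^-0.5, so S₂/S₁ = (C_{A,2}/C_{A,1})^-0.5.
= (4.66/8.85)^(-0.5) = (0.5266)^(-0.5) = 1.38.
Selectivity toward D rises as C_A falls — low-concentration operation is favoured.

1.38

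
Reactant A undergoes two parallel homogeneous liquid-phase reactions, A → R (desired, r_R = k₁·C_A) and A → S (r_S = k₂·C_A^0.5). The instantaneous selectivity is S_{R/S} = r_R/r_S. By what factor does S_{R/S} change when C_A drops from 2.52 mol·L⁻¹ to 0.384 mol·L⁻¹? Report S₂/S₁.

S_{R/S} = (k₁/k₂)·C_A^0.5, so S₂/S₁ = (C_{A,2}/C_{A,1})^0.5.
= (0.384/2.52)^0.5 = (0.1524)^0.5 = 0.390.

0.390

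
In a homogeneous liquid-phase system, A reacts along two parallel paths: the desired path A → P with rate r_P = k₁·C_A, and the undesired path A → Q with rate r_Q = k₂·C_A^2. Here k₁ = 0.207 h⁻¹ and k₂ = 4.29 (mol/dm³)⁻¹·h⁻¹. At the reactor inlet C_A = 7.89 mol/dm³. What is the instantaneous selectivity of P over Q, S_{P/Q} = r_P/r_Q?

0.00612

S_{P/Q} = r_P/r_Q = (k₁·C_A)/(k₂·C_A^2) = (k₁/k₂)·C_A⁻¹.
= (0.207×7.890) / (4.29×7.890^2) = 1.633/267.1 = 0.00612.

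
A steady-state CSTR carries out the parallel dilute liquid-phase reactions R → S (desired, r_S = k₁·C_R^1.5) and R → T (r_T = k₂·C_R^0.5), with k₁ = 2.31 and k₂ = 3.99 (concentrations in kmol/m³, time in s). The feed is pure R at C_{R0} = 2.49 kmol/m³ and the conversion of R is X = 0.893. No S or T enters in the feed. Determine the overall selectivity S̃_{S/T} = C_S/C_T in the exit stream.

Exit C_R = C_{R0}(1−X) = 2.49×0.107 = 0.2664 kmol/m³.
In a CSTR the entire volume is at exit conditions, so r_S = 2.31×0.2664^1.5 = 0.3177 and r_T = 3.99×0.2664^0.5 = 2.060.
Overall selectivity = C_S/C_T = r_Sτ/(r_Tτ) = r_S/r_T = 0.154.

0.154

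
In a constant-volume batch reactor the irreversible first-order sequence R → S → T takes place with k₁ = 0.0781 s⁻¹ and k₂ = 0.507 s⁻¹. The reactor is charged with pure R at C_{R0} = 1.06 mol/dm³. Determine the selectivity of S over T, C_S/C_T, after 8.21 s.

The intermediate concentration in a first-order A→B→C sequence is C_S = k₁C_{R0}(e^(−k₁t) − e^(−k₂t))/(k₂−k₁).
e^(−k₁t) = e^(−0.0781×8.21) = e^(−0.6412) = 0.5267; e^(−k₂t) = e^(−4.162) = 0.01557.
C_S = 0.0781×1.06/(0.507−0.0781) × (0.5267−0.01557) = 0.1930×0.5111 = 0.09865 mol/dm³.
C_R = C_{R0}e^(−k₁t) = 0.5583 mol/dm³, so C_T = C_{R0}−C_R−C_S = 0.4031 mol/dm³; C_S/C_T = 0.245.

0.245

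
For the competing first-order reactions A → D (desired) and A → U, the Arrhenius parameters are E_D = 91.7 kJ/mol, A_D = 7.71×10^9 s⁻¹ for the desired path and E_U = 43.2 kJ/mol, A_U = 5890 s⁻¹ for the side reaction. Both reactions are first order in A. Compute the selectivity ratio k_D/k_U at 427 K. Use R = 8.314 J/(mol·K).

1.53

With equal orders, S_{D/U} = k_D/k_U = (A_D/A_U)·exp[(E_U−E_D)/(RT)].
(E_U−E_D)/(RT) = (43.2−91.7)×10³/(8.314×427) = -48500/3550 = -13.66.
k_D/k_U = (7.71×10^9/5890)·exp(-13.66) = 1.309×10^6 × 1.166×10^-6 = 1.53.
Since E_D > E_U, raising the temperature improves selectivity toward D.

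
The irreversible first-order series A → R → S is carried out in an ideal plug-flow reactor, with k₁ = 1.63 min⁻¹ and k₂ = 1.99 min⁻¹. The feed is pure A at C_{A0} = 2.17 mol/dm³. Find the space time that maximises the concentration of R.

For first-order series the maximum of C_R occurs at τ_opt = ln(k₂/k₁)/(k₂−k₁).
= ln(1.99/1.63)/(1.99−1.63) = ln(1.221)/0.3600 = 0.1996/0.3600 = 0.554 min.

0.554 min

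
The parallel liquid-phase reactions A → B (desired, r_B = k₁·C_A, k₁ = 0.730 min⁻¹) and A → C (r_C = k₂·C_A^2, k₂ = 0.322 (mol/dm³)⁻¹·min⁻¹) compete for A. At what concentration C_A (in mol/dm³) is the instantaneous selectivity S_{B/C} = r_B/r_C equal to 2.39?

S_{B/C} = (k₁/k₂)·C_A⁻¹ ⇒ C_A = (S·k₂/k₁)^(-1).
= (2.39×0.322/0.730)^(-1) = (1.054)^(-1) = 0.949 mol/dm³.

0.949 mol/dm³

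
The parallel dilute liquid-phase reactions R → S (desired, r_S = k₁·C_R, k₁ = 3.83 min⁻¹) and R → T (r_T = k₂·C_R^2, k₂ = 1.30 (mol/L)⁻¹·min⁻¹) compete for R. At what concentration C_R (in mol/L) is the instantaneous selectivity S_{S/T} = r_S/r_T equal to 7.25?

S_{S/T} = (k₁/k₂)·C_R⁻¹ ⇒ C_R = (S·k₂/k₁)^(-1).
= (7.25×1.30/3.83)^(-1) = (2.461)^(-1) = 0.406 mol/L.

0.406 mol/L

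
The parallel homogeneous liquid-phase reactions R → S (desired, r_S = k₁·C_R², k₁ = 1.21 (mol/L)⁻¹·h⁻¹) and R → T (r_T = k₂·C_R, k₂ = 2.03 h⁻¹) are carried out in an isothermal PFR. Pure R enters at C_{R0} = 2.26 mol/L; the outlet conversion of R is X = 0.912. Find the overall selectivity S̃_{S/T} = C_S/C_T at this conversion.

C_R = C_{R0}(1−X) = 0.1989 mol/L.
Along a PFR/batch, dC_T/dC_R = −r_T/(r_S+r_T) = −k₂/(k₂+k₁·C_R).
Integrating from C_{R0} to C_R: C_T = (2.03/1.21)·ln[(2.03+1.21·2.26)/(2.03+1.21·0.199)] = 1.678·ln(4.765/2.271) = 1.243 mol/L.
Then C_S = (C_{R0}−C_R) − C_T = 2.061 − 1.243 = 0.8177 mol/L.
S̃_{S/T} = C_S/C_T = 0.8177/1.243 = 0.658.

0.658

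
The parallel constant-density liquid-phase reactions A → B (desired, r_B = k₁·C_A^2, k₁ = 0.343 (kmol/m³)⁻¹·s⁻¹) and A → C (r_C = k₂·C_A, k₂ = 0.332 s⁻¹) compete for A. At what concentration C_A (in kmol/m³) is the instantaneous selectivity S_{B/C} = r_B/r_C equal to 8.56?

S_{B/C} = (k₁/k₂)·C_A ⇒ C_A = S·k₂/k₁.
= 8.56×0.332/0.343 = 8.29 kmol/m³.

8.29 kmol/m³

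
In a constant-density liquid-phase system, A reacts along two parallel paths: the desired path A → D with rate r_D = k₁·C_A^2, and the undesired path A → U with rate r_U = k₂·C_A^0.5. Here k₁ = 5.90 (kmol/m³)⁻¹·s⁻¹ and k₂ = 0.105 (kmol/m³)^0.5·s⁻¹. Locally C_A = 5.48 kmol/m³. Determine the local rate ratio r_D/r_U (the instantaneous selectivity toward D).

721

S_{D/U} = r_D/r_U = (k₁·C_A^2)/(k₂·C_A^0.5) = (k₁/k₂)·C_A^1.5.
= (5.90×5.480^2) / (0.105×5.480^0.5) = 177.2/0.2458 = 721.
Since the desired path is higher order in A, keeping C_A high (PFR or concentrated feed) favours D.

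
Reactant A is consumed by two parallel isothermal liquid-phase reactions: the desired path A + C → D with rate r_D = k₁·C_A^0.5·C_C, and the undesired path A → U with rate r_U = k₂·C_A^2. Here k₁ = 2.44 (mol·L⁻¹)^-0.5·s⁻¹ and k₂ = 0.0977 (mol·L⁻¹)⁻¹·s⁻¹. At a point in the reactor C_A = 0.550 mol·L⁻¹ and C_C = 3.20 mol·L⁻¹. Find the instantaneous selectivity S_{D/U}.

196

S_{D/U} = r_D/r_U = (k₁·C_A^0.5·C_C)/(k₂·C_A^2) = (k₁/k₂)·C_A^-1.5·C_C.
= (2.44×0.5500^0.5×3.200) / (0.0977×0.5500^2) = 5.791/0.02955 = 196.
The undesired path is higher order in A, so low C_A (CSTR or dilute feed) favours D.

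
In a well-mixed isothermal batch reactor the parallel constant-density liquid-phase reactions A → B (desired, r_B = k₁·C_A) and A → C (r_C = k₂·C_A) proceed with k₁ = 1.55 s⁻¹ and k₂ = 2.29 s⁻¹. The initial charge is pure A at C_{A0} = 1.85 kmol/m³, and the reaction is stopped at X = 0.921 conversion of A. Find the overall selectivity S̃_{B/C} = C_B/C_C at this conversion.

C_A = C_{A0}(1−X) = 0.1461 kmol/m³.
Both paths are first order in A, so the instantaneous fraction to B is constant: dC_B/d(−C_A) = k₁/(k₁+k₂) = 0.4036.
C_B = 0.4036·(C_{A0}−C_A) = 0.4036×1.704 = 0.688 kmol/m³.
C_C = (C_{A0}−C_A)−C_B = 1.016 kmol/m³; S̃_{B/C} = 0.6878/1.016 = 0.677.

0.677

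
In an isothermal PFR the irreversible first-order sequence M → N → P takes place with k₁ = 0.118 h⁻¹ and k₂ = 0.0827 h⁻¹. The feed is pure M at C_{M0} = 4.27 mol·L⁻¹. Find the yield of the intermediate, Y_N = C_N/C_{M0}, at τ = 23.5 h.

0.270

For first-order series with pure M initially, C_N(τ) = k₁C_{M0}/(k₂−k₁)·(e^(−k₁τ) − e^(−k₂τ)).
e^(−k₁τ) = e^(−0.118×23.5) = e^(−2.773) = 0.06247; e^(−k₂τ) = e^(−1.943) = 0.1432.
C_N = 0.118×4.27/(0.0827−0.118) × (0.06247−0.1432) = (-14.27)×(-0.08073) = 1.152 mol·L⁻¹.
Y_N = C_N/C_{M0} = 1.152/4.27 = 0.270.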